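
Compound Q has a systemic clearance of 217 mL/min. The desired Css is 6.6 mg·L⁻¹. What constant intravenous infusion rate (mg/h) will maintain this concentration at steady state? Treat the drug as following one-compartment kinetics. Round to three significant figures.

85.9 mg/h

Convert clearance: 217 mL/min × 60 min/h ÷ 1000 mL/L = 13.02 L/h
R₀ = 13.02 × 6.6 = 85.93 mg/h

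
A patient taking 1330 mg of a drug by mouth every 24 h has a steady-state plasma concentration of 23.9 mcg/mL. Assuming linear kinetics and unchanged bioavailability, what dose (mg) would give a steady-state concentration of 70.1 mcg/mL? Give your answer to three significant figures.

With linear kinetics, Css is proportional to dose rate (D/τ) at fixed clearance.
D₂ = D₁ × (Css,target / Css,current) = 1330 × 70.1/23.9 = 3901 mg

3900 mg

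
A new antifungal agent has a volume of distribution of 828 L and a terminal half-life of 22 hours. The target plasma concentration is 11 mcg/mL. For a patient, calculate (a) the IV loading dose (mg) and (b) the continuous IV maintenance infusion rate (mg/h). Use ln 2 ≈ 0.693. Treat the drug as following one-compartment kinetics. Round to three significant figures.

LD = Vd × C = 828.0 × 11 = 9108 mg
CL = 0.693 × Vd / t½ = 0.693 × 828.0 / 22 = 26.08 L/h
Infusion rate = CL × Css = 26.08 × 11 = 286.9 mg/h

(a) 9110 mg; (b) 287 mg/h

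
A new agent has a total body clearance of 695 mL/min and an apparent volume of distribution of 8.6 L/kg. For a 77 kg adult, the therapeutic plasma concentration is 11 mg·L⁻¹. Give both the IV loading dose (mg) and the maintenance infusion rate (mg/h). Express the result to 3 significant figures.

(a) 7280 mg; (b) 459 mg/h

Vd = 8.6 L/kg × 77 kg = 662.2 L
Loading dose = Vd × C = 662.2 × 11 = 7284 mg
Convert clearance: 695 mL/min × 60 min/h ÷ 1000 mL/L = 41.70 L/h
Infusion rate = 41.70 L/h × 11 mg/L = 458.7 mg/h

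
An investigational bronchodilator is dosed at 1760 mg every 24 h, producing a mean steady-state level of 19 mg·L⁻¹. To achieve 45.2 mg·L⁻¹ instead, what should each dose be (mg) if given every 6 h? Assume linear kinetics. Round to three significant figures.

With linear kinetics, Css is proportional to dose rate (D/τ) at fixed clearance.
D₂ = D₁ × (Css,target / Css,current) × (τ₂/τ₁) = 1760 × (45.2/19) × (6/24) = 1047 mg

1050 mg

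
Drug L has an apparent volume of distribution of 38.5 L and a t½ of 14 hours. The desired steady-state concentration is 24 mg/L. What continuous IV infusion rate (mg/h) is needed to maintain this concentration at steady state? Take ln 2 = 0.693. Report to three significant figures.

45.7 mg/h

k = 0.693/14 = 0.04950 h⁻¹, so CL = k·Vd = 0.04950 × 38.50 = 1.906 L/h
Infusion rate = CL × Css = 1.906 × 24 = 45.74 mg/h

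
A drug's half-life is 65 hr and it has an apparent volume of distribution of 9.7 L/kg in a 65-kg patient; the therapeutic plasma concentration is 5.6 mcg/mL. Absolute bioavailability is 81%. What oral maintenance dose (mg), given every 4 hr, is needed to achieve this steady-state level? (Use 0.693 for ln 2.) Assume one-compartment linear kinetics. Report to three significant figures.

Total Vd = 9.7 × 65 = 630.5 L
k = 0.693/65 = 0.01066 h⁻¹, so CL = k·Vd = 0.01066 × 630.5 = 6.721 L/h
D = CL × Css × τ / F = 6.721 × 5.6 × 4 / 0.81 = 185.9 mg

186 mg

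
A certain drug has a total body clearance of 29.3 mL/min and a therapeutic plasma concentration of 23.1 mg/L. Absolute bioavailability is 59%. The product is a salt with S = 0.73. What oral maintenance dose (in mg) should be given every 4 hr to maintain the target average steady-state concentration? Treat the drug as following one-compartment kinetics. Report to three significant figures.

Convert clearance: 29.3 mL/min × 60 min/h ÷ 1000 mL/L = 1.758 L/h
D = CL × Css × τ / F / S = 1.758 × 23.1 × 4 / 0.59 / 0.73 = 377.2 mg

377 mg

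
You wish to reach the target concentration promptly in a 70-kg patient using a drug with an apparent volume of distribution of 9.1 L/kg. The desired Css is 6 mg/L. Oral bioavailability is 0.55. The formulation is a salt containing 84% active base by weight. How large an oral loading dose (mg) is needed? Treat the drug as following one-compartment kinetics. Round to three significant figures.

8270 mg

Total Vd = 9.1 × 70 = 637.0 L
LD = Vd × C / F / S = 637.0 × 6.000 / 0.55 / 0.84 = 8273 mg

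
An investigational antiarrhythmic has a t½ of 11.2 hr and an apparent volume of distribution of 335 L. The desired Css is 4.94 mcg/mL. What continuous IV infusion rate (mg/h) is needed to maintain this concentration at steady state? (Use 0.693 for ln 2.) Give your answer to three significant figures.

102 mg/h

CL = ln 2 · Vd / t½ = 0.693 × 335.0 / 11.2 = 20.73 L/h
Infusion rate = CL × Css = 20.73 × 4.94 = 102.4 mg/h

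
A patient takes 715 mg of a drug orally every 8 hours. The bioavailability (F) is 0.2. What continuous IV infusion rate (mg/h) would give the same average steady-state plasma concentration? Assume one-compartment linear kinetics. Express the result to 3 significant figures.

17.9 mg/h

Equivalent systemic input: infusion rate = F·D/τ.
Rate = 0.2 × 715 / 8 = 17.88 mg/h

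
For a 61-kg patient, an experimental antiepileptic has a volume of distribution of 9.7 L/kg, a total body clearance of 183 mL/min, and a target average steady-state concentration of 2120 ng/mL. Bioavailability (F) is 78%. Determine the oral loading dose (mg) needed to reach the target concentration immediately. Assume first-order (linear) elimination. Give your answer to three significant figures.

Vd(total) = 61 kg × 9.7 L/kg = 591.7 L
C = 2120 ng/mL = 2.120 mg/L
LD = Vd × C / F = 591.7 × 2.120 / 0.78 = 1608 mg

1610 mg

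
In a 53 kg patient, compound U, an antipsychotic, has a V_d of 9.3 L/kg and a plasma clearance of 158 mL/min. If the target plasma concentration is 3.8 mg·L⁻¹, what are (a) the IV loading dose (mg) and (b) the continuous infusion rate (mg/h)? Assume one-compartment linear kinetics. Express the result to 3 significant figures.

Vd = 9.3 L/kg × 53 kg = 492.9 L
Loading: fill Vd to C_target → 492.9 L × 3.8 mg/L = 1873 mg
CL = 158 mL/min = 158 × 0.06 = 9.480 L/h
Infusion rate = 9.480 L/h × 3.8 mg/L = 36.02 mg/h

(a) 1870 mg; (b) 36.0 mg/h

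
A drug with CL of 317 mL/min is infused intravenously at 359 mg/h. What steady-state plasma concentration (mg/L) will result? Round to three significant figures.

18.9 mg/L

CL = 317 mL/min × 60/1000 = 19.02 L/h
Css = rate / CL = 359 / 19.02 = 18.87 mg/L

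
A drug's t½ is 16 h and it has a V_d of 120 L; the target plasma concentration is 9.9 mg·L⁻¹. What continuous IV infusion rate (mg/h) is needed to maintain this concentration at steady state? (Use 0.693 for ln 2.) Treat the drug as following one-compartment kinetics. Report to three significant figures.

CL = 0.693 × Vd / t½ = 0.693 × 120.0 / 16 = 5.198 L/h
Infusion rate = CL × Css = 5.198 × 9.9 = 51.46 mg/h

51.5 mg/h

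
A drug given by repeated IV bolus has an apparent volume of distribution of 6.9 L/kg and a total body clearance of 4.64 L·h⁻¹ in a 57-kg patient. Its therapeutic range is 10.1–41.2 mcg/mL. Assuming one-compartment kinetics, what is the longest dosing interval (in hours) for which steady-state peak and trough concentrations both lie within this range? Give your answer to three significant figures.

119 h

Vd = 6.9 L/kg × 57 kg = 393.3 L
k = CL / Vd = 4.640 / 393.3 = 0.01180 h⁻¹
Between IV bolus doses, concentration decays as C = C₀·e^(−kτ), so C_peak/C_trough = e^(kτ).
τ_max = ln(C_peak/C_trough) / k = ln(41.2/10.1) / 0.01180 = 1.406 / 0.01180 = 119.2 h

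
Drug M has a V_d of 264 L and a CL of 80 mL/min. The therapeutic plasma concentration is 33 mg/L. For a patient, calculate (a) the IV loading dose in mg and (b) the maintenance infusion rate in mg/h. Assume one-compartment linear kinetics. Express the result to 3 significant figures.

Loading dose = Vd × C = 264.0 × 33 = 8712 mg
CL = 80 mL/min × 60/1000 = 4.800 L/h
Maintenance infusion rate = CL × Css = 4.800 × 33 = 158.4 mg/h

(a) 8710 mg; (b) 158 mg/h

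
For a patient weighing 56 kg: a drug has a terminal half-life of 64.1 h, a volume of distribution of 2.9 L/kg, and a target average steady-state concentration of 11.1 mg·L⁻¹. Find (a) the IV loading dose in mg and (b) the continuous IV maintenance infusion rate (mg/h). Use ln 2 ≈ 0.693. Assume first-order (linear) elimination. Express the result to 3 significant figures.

(a) 1800 mg; (b) 19.5 mg/h

Vd(total) = 56 kg × 2.9 L/kg = 162.4 L
LD = Vd × C = 162.4 × 11.1 = 1803 mg
CL = 0.693 × Vd / t½ = 0.693 × 162.4 / 64.1 = 1.756 L/h
Infusion rate = CL × Css = 1.756 × 11.1 = 19.49 mg/h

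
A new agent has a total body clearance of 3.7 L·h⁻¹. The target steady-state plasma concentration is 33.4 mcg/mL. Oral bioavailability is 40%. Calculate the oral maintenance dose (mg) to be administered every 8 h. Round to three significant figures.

D = CL × Css × τ / F = 3.700 × 33.4 × 8 / 0.4 = 2472 mg

2470 mg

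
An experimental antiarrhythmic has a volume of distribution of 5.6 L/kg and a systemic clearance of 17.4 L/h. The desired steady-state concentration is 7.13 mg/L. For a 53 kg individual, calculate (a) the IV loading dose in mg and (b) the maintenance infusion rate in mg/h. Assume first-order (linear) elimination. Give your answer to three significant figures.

Vd(total) = 53 kg × 5.6 L/kg = 296.8 L
Loading: fill Vd to C_target → 296.8 L × 7.13 mg/L = 2116 mg
Maintenance: replace elimination → rate = CL × Css = 17.40 × 7.13 = 124.1 mg/h

(a) 2120 mg; (b) 124 mg/h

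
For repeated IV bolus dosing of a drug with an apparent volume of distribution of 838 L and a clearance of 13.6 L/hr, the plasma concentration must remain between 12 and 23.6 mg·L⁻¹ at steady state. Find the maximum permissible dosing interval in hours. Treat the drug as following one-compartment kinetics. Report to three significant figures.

k = CL / Vd = 13.60 / 838.0 = 0.01623 h⁻¹
Between IV bolus doses, concentration decays as C = C₀·e^(−kτ), so C_peak/C_trough = e^(kτ).
τ_max = ln(C_peak/C_trough) / k = ln(23.6/12) / 0.01623 = 0.6763 / 0.01623 = 41.67 h

41.7 h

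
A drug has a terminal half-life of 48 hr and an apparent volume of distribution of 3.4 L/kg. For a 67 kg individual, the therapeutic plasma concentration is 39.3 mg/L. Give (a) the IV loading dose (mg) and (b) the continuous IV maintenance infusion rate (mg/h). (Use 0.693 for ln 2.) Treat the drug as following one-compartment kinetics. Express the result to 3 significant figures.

(a) 8950 mg; (b) 129 mg/h

Vd(total) = 67 kg × 3.4 L/kg = 227.8 L
LD = Vd × C = 227.8 × 39.3 = 8953 mg
CL = 0.693 × Vd / t½ = 0.693 × 227.8 / 48 = 3.289 L/h
Infusion rate = CL × Css = 3.289 × 39.3 = 129.3 mg/h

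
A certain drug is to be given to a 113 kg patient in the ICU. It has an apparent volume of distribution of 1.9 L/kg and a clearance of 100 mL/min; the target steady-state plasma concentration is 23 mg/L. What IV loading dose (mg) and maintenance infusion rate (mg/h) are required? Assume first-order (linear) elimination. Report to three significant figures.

(a) 4940 mg; (b) 138 mg/h

Vd(total) = 113 kg × 1.9 L/kg = 214.7 L
Loading: fill Vd to C_target → 214.7 L × 23 mg/L = 4938 mg
CL = 100 mL/min = 100 × 0.06 = 6.000 L/h
Maintenance: replace elimination → rate = CL × Css = 6.000 × 23 = 138.0 mg/h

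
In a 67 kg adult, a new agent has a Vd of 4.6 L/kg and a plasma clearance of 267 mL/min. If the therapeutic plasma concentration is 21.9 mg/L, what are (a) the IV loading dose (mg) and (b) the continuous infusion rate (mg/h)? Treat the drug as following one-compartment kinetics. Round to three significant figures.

Vd = 4.6 L/kg × 67 kg = 308.2 L
Loading dose = Vd × C = 308.2 × 21.9 = 6750 mg
CL = 267 mL/min × 60/1000 = 16.02 L/h
Maintenance: replace elimination → rate = CL × Css = 16.02 × 21.9 = 350.8 mg/h

(a) 6750 mg; (b) 351 mg/h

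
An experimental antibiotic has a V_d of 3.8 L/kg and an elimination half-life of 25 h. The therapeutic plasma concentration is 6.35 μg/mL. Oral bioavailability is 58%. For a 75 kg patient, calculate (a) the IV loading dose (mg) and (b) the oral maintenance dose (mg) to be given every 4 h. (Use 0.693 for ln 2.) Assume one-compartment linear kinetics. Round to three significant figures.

(a) 1810 mg; (b) 346 mg

Total Vd = 3.8 × 75 = 285.0 L
LD = Vd × C = 285.0 × 6.35 = 1810 mg
CL = 0.693 × Vd / t½ = 0.693 × 285.0 / 25 = 7.900 L/h
D = CL × Css × τ / F = 7.900 × 6.35 × 4 / 0.58 = 346.0 mg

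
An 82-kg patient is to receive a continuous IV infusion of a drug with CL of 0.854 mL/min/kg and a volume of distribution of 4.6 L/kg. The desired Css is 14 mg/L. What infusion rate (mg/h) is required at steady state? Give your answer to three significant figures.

CL = 0.854 mL/min/kg × 82 kg = 70.03 mL/min = 70.03 × 60/1000 = 4.202 L/h
Vd does not affect the maintenance rate; only clearance governs steady-state input.
Rate = CL × Css = 4.202 × 14 = 58.83 mg/h

58.8 mg/h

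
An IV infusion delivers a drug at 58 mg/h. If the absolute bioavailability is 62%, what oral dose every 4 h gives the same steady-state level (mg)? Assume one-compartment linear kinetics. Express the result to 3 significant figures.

To maintain the same Css, the systemic dosing rate must be unchanged: F·D/τ = infusion rate.
D = rate × τ / F = 58 × 4 / 0.62 = 374.2 mg

374 mg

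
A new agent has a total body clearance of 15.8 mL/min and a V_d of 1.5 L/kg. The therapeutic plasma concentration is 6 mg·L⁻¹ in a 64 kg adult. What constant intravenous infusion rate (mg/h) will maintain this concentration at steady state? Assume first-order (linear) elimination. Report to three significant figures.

5.69 mg/h

Convert clearance: 15.8 mL/min × 60 min/h ÷ 1000 mL/L = 0.9480 L/h
Maintenance depends on clearance, not Vd — rate in must match rate out.
R₀ = 0.9480 × 6 = 5.688 mg/h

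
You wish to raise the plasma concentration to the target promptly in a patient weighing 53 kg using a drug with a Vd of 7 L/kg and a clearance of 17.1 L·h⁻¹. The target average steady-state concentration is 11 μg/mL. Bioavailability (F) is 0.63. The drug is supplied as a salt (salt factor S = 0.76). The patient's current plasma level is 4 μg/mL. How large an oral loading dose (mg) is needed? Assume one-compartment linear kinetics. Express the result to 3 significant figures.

5420 mg

Vd(total) = 53 kg × 7 L/kg = 371.0 L
LD is governed by Vd — clearance does not enter the loading-dose calculation.
Concentration deficit ΔC = 11 − 4 = 7.000 mg/L
LD = Vd × ΔC / F / S = 371.0 × 7.000 / 0.63 / 0.76 = 5424 mg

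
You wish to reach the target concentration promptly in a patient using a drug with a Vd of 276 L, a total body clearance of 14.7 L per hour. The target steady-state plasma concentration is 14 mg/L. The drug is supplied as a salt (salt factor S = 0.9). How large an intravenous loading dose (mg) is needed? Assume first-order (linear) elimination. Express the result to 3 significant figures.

The loading dose fills Vd to the target concentration.
LD = Vd × C / S = 276.0 × 14.00 / 0.9 = 4293 mg

4290 mg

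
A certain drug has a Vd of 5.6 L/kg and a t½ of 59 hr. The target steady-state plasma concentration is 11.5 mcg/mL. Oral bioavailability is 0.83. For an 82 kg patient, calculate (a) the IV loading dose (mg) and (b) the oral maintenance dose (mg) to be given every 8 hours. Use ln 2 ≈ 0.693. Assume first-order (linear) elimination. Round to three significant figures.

(a) 5280 mg; (b) 598 mg

Total Vd = 5.6 × 82 = 459.2 L
LD = Vd × C = 459.2 × 11.5 = 5281 mg
CL = 0.693 × Vd / t½ = 0.693 × 459.2 / 59 = 5.394 L/h
D = CL × Css × τ / F = 5.394 × 11.5 × 8 / 0.83 = 597.9 mg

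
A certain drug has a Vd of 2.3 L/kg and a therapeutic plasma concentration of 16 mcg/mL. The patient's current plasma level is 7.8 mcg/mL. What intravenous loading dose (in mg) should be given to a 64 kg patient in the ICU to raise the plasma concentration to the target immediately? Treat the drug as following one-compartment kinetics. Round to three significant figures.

Total Vd = 2.3 × 64 = 147.2 L
The loading dose fills Vd to the target concentration.
Concentration deficit ΔC = 16 − 7.8 = 8.200 mg/L
LD = Vd × ΔC = 147.2 × 8.200 = 1207 mg

1210 mg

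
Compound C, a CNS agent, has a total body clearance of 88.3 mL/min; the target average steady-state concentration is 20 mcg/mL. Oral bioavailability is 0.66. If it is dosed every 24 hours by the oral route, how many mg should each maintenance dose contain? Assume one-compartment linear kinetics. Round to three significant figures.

3850 mg

Convert clearance: 88.3 mL/min × 60 min/h ÷ 1000 mL/L = 5.298 L/h
At steady state, dose per interval replaces the amount cleared in that interval: F·D/τ = CL·Css.
D = CL × Css × τ / F = 5.298 × 20 × 24 / 0.66 = 3853 mg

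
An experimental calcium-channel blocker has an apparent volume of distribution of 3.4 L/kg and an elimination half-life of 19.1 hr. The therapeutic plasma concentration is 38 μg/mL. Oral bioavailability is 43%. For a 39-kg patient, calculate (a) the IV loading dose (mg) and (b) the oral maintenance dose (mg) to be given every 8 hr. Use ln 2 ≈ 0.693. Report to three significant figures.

(a) 5040 mg; (b) 3400 mg

Vd(total) = 39 kg × 3.4 L/kg = 132.6 L
LD = Vd × C = 132.6 × 38 = 5039 mg
CL = 0.693 × Vd / t½ = 0.693 × 132.6 / 19.1 = 4.811 L/h
D = CL × Css × τ / F = 4.811 × 38 × 8 / 0.43 = 3401 mg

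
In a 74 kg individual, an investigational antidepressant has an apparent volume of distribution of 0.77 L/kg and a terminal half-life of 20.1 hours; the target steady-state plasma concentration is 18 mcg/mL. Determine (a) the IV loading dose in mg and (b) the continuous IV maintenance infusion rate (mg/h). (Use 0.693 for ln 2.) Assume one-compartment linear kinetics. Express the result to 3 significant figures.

Vd = 0.77 L/kg × 74 kg = 56.98 L
LD = Vd × C = 56.98 × 18 = 1026 mg
CL = 0.693 × Vd / t½ = 0.693 × 56.98 / 20.1 = 1.965 L/h
Infusion rate = CL × Css = 1.965 × 18 = 35.37 mg/h

(a) 1030 mg; (b) 35.4 mg/h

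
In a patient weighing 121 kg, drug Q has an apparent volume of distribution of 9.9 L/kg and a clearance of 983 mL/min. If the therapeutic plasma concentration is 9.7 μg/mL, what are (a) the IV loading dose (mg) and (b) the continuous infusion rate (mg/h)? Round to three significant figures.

Vd(total) = 121 kg × 9.9 L/kg = 1198 L
Loading dose = Vd × C = 1198 × 9.7 = 11620 mg
CL = 983 mL/min × 60/1000 = 58.98 L/h
Infusion rate = 58.98 L/h × 9.7 mg/L = 572.1 mg/h

(a) 11600 mg; (b) 572 mg/h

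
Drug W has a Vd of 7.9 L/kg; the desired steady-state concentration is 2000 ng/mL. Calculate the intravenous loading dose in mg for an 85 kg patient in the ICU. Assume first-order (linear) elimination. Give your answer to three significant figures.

1340 mg

Vd(total) = 85 kg × 7.9 L/kg = 671.5 L
C = 2000 ng/mL = 2.000 mg/L
LD = Vd × C = 671.5 × 2.000 = 1343 mg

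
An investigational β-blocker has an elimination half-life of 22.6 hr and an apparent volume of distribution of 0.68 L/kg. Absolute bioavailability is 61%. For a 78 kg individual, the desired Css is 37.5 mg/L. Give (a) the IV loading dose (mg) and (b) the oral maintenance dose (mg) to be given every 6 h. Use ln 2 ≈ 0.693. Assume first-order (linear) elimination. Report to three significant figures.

Total Vd = 0.68 × 78 = 53.04 L
LD = Vd × C = 53.04 × 37.5 = 1989 mg
CL = 0.693 × Vd / t½ = 0.693 × 53.04 / 22.6 = 1.626 L/h
D = CL × Css × τ / F = 1.626 × 37.5 × 6 / 0.61 = 599.8 mg

(a) 1990 mg; (b) 600 mg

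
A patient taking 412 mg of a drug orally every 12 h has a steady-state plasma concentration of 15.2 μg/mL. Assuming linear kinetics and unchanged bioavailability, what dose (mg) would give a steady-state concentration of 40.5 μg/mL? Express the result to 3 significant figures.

1100 mg

For first-order elimination, Css ∝ F·D/(CL·τ); F and CL are unchanged, so Css ∝ D/τ.
D₂ = D₁ × (Css,target / Css,current) = 412 × 40.5/15.2 = 1098 mg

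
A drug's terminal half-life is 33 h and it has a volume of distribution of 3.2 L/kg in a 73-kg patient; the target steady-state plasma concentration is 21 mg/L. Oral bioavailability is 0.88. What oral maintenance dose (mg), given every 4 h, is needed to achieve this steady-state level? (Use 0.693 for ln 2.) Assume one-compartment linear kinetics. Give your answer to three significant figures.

Total Vd = 3.2 × 73 = 233.6 L
k = 0.693/33 = 0.02100 h⁻¹, so CL = k·Vd = 0.02100 × 233.6 = 4.906 L/h
D = CL × Css × τ / F = 4.906 × 21 × 4 / 0.88 = 468.3 mg

468 mg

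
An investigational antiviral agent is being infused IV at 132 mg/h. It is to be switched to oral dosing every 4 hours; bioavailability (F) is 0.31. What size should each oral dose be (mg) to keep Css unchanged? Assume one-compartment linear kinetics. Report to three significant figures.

1700 mg

To maintain the same Css, the systemic dosing rate must be unchanged: F·D/τ = infusion rate.
D = rate × τ / F = 132 × 4 / 0.31 = 1703 mg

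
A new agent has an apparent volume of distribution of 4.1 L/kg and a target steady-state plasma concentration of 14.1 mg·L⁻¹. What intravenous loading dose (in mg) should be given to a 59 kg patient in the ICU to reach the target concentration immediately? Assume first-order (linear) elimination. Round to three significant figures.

3410 mg

Total Vd = 4.1 × 59 = 241.9 L
LD = Vd × C = 241.9 × 14.10 = 3411 mg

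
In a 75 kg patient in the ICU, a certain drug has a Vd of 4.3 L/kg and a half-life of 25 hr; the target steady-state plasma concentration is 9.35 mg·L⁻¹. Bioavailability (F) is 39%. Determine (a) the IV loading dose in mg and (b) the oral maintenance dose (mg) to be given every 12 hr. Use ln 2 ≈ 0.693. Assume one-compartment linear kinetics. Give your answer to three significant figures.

(a) 3020 mg; (b) 2570 mg

Vd = 4.3 L/kg × 75 kg = 322.5 L
LD = Vd × C = 322.5 × 9.35 = 3015 mg
CL = 0.693 × Vd / t½ = 0.693 × 322.5 / 25 = 8.940 L/h
D = CL × Css × τ / F = 8.940 × 9.35 × 12 / 0.39 = 2572 mg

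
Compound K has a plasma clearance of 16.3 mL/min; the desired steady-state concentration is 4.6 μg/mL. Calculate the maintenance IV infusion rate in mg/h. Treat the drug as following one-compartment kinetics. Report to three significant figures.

4.50 mg/h

Convert clearance: 16.3 mL/min × 60 min/h ÷ 1000 mL/L = 0.9780 L/h
Infusion rate = CL · Css = 0.9780 L/h × 4.6 mg/L = 4.499 mg/h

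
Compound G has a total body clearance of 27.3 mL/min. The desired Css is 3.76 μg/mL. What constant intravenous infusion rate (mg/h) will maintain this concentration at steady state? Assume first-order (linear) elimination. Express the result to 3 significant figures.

6.16 mg/h

Convert clearance: 27.3 mL/min × 60 min/h ÷ 1000 mL/L = 1.638 L/h
Rate = CL × Css = 1.638 × 3.76 = 6.159 mg/h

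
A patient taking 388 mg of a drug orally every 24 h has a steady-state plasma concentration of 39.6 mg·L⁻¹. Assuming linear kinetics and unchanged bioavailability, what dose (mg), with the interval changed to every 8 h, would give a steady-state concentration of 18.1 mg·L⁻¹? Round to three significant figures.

59.1 mg

For first-order elimination, Css ∝ F·D/(CL·τ); F and CL are unchanged, so Css ∝ D/τ.
D₂ = D₁ × (Css,target / Css,current) × (τ₂/τ₁) = 388 × (18.1/39.6) × (8/24) = 59.11 mg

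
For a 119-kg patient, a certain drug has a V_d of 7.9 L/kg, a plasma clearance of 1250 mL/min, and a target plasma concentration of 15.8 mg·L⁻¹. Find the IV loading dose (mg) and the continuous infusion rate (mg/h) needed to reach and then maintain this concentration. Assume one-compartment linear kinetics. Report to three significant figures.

Total Vd = 7.9 × 119 = 940.1 L
LD = Vd · C_target = 940.1 × 15.8 = 14850 mg
CL = 1250 mL/min × 60/1000 = 75.00 L/h
Maintenance: replace elimination → rate = CL × Css = 75.00 × 15.8 = 1185 mg/h

(a) 14900 mg; (b) 1190 mg/h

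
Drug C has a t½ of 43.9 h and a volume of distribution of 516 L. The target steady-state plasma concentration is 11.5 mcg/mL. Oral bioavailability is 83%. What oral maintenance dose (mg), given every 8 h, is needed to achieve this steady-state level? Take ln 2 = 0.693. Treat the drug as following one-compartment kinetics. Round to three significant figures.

CL = ln 2 · Vd / t½ = 0.693 × 516.0 / 43.9 = 8.146 L/h
D = CL × Css × τ / F = 8.146 × 11.5 × 8 / 0.83 = 902.9 mg

903 mg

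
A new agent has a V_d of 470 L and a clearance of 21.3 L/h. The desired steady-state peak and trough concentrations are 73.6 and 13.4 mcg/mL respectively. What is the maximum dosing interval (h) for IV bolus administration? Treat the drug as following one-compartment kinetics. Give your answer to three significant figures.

37.6 h

k = CL / Vd = 21.30 / 470.0 = 0.04532 h⁻¹
Between IV bolus doses, concentration decays as C = C₀·e^(−kτ), so C_peak/C_trough = e^(kτ).
τ_max = ln(C_peak/C_trough) / k = ln(73.6/13.4) / 0.04532 = 1.703 / 0.04532 = 37.58 h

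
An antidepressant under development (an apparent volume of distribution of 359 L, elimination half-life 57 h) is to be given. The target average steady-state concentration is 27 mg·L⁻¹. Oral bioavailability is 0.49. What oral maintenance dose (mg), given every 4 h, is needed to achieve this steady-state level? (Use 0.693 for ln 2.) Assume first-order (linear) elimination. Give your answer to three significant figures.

962 mg

CL = 0.693 × Vd / t½ = 0.693 × 359.0 / 57 = 4.365 L/h
D = CL × Css × τ / F = 4.365 × 27 × 4 / 0.49 = 962.1 mg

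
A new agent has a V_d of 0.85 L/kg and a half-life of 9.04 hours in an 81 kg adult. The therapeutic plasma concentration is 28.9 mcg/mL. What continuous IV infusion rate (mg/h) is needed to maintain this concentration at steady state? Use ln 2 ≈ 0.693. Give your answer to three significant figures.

153 mg/h

Vd(total) = 81 kg × 0.85 L/kg = 68.85 L
CL = ln 2 · Vd / t½ = 0.693 × 68.85 / 9.04 = 5.278 L/h
Infusion rate = CL × Css = 5.278 × 28.9 = 152.5 mg/h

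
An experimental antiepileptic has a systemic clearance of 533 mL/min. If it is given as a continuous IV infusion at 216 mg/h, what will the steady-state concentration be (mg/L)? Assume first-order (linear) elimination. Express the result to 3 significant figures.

CL = 533 mL/min × 60/1000 = 31.98 L/h
Css = rate / CL = 216 / 31.98 = 6.754 mg/L

6.75 mg/L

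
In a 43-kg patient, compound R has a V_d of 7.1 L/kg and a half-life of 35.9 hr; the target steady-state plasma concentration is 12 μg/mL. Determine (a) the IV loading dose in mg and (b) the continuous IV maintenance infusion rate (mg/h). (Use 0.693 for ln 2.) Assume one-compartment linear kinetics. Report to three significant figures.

Vd(total) = 43 kg × 7.1 L/kg = 305.3 L
LD = Vd × C = 305.3 × 12 = 3664 mg
CL = 0.693 × Vd / t½ = 0.693 × 305.3 / 35.9 = 5.893 L/h
Infusion rate = CL × Css = 5.893 × 12 = 70.72 mg/h

(a) 3660 mg; (b) 70.7 mg/h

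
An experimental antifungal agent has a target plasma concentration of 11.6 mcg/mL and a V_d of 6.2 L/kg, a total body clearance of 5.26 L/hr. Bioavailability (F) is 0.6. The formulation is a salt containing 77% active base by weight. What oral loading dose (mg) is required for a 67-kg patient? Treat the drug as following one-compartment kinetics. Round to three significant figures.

10400 mg

Vd = 6.2 L/kg × 67 kg = 415.4 L
LD = Vd × C / F / S = 415.4 × 11.60 / 0.6 / 0.77 = 10430 mg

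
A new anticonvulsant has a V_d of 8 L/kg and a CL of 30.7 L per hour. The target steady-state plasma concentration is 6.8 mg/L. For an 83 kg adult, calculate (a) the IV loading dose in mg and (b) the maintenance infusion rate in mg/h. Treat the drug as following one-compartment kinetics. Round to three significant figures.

(a) 4520 mg; (b) 209 mg/h

Total Vd = 8 × 83 = 664.0 L
Loading dose = Vd × C = 664.0 × 6.8 = 4515 mg
Maintenance infusion rate = CL × Css = 30.70 × 6.8 = 208.8 mg/h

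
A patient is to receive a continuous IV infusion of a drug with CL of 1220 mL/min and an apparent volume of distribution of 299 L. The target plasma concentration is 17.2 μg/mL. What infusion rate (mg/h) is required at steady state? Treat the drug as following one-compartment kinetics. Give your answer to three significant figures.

CL = 1220 mL/min = 1220 × 0.06 = 73.20 L/h
Vd does not affect the maintenance rate; only clearance governs steady-state input.
R₀ = 73.20 × 17.2 = 1259 mg/h

1260 mg/h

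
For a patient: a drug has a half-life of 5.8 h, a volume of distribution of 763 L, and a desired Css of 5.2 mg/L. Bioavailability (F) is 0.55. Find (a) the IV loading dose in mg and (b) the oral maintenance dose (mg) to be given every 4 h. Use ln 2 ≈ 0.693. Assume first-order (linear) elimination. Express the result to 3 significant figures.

LD = Vd × C = 763.0 × 5.2 = 3968 mg
CL = 0.693 × Vd / t½ = 0.693 × 763.0 / 5.8 = 91.17 L/h
D = CL × Css × τ / F = 91.17 × 5.2 × 4 / 0.55 = 3448 mg

(a) 3970 mg; (b) 3450 mg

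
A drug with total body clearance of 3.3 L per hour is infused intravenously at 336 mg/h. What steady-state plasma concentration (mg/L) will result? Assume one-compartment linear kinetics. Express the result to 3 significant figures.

102 mg/L

Css = rate / CL = 336 / 3.300 = 101.8 mg/L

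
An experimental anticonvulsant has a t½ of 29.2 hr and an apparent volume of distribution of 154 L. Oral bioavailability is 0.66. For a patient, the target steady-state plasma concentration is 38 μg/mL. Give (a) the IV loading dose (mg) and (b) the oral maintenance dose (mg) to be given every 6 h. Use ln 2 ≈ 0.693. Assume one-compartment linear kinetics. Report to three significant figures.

(a) 5850 mg; (b) 1260 mg

LD = Vd × C = 154.0 × 38 = 5852 mg
CL = 0.693 × Vd / t½ = 0.693 × 154.0 / 29.2 = 3.655 L/h
D = CL × Css × τ / F = 3.655 × 38 × 6 / 0.66 = 1263 mg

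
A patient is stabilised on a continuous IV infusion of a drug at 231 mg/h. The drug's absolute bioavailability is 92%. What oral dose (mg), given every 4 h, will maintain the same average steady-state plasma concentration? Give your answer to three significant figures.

1000 mg

To maintain the same Css, the systemic dosing rate must be unchanged: F·D/τ = infusion rate.
D = rate × τ / F = 231 × 4 / 0.92 = 1004 mg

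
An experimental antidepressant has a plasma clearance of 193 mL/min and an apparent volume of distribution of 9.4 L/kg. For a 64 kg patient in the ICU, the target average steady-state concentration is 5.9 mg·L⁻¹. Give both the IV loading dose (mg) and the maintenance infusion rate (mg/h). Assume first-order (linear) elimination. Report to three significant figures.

Total Vd = 9.4 × 64 = 601.6 L
Loading: fill Vd to C_target → 601.6 L × 5.9 mg/L = 3549 mg
CL = 193 mL/min = 193 × 0.06 = 11.58 L/h
Infusion rate = 11.58 L/h × 5.9 mg/L = 68.32 mg/h

(a) 3550 mg; (b) 68.3 mg/h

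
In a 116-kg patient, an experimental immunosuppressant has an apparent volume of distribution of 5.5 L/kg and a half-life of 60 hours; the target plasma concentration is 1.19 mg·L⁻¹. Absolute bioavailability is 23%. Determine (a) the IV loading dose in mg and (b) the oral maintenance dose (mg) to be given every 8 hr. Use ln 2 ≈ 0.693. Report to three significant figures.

Vd(total) = 116 kg × 5.5 L/kg = 638.0 L
LD = Vd × C = 638.0 × 1.19 = 759.2 mg
CL = 0.693 × Vd / t½ = 0.693 × 638.0 / 60 = 7.369 L/h
D = CL × Css × τ / F = 7.369 × 1.19 × 8 / 0.23 = 305.0 mg

(a) 759 mg; (b) 305 mg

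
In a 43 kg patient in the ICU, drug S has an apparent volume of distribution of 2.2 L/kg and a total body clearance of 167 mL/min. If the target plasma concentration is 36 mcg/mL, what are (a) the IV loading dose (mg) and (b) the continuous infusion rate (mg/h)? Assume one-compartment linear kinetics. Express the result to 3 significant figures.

(a) 3410 mg; (b) 361 mg/h

Vd = 2.2 L/kg × 43 kg = 94.60 L
LD = Vd · C_target = 94.60 × 36 = 3406 mg
CL = 167 mL/min × 60/1000 = 10.02 L/h
Maintenance: replace elimination → rate = CL × Css = 10.02 × 36 = 360.7 mg/h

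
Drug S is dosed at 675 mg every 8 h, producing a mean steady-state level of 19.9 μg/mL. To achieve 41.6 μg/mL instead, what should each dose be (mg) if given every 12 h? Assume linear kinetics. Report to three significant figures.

2120 mg

For first-order elimination, Css ∝ F·D/(CL·τ); F and CL are unchanged, so Css ∝ D/τ.
D₂ = D₁ × (Css,target / Css,current) × (τ₂/τ₁) = 675 × (41.6/19.9) × (12/8) = 2117 mg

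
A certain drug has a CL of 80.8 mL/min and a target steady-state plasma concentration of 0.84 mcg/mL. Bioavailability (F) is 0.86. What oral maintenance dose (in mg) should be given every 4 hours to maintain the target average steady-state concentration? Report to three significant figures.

CL = 80.8 mL/min = 80.8 × 0.06 = 4.848 L/h
D = CL × Css × τ / F = 4.848 × 0.84 × 4 / 0.86 = 18.94 mg

18.9 mg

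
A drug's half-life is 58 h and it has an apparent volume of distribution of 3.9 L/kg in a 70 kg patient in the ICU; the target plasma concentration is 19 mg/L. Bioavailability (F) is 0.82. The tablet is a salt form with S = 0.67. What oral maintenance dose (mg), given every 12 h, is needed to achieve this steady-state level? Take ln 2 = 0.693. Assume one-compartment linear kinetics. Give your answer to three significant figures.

1350 mg

Vd = 3.9 L/kg × 70 kg = 273.0 L
CL = 0.693 × Vd / t½ = 0.693 × 273.0 / 58 = 3.262 L/h
D = CL × Css × τ / F / S = 3.262 × 19 × 12 / 0.82 / 0.67 = 1354 mg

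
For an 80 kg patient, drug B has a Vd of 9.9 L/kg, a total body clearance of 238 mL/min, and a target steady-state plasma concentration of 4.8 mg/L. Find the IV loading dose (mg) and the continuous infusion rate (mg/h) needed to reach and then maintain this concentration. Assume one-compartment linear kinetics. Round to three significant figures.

Vd(total) = 80 kg × 9.9 L/kg = 792.0 L
LD = Vd · C_target = 792.0 × 4.8 = 3802 mg
Convert clearance: 238 mL/min × 60 min/h ÷ 1000 mL/L = 14.28 L/h
Infusion rate = 14.28 L/h × 4.8 mg/L = 68.54 mg/h

(a) 3800 mg; (b) 68.5 mg/h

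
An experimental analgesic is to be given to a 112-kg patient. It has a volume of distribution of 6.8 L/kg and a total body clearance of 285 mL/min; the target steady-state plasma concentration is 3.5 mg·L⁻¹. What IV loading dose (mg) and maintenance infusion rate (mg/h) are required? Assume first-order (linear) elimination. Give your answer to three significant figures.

(a) 2670 mg; (b) 59.9 mg/h

Total Vd = 6.8 × 112 = 761.6 L
Loading: fill Vd to C_target → 761.6 L × 3.5 mg/L = 2666 mg
CL = 285 mL/min = 285 × 0.06 = 17.10 L/h
Maintenance infusion rate = CL × Css = 17.10 × 3.5 = 59.85 mg/h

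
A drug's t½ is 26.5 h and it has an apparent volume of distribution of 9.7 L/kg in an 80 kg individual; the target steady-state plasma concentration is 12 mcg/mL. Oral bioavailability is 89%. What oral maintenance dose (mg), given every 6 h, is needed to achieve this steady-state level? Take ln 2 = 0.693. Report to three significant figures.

Vd(total) = 80 kg × 9.7 L/kg = 776.0 L
k = 0.693/26.5 = 0.02615 h⁻¹, so CL = k·Vd = 0.02615 × 776.0 = 20.29 L/h
D = CL × Css × τ / F = 20.29 × 12 × 6 / 0.89 = 1641 mg

1640 mg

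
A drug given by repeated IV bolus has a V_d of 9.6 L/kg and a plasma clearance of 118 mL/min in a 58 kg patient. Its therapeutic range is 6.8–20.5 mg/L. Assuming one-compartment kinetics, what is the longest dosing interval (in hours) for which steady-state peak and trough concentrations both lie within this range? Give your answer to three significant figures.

86.8 h

Vd = 9.6 L/kg × 58 kg = 556.8 L
CL = 118 mL/min × 60/1000 = 7.080 L/h
k = CL / Vd = 7.080 / 556.8 = 0.01272 h⁻¹
Between IV bolus doses, concentration decays as C = C₀·e^(−kτ), so C_peak/C_trough = e^(kτ).
τ_max = ln(C_peak/C_trough) / k = ln(20.5/6.8) / 0.01272 = 1.104 / 0.01272 = 86.79 h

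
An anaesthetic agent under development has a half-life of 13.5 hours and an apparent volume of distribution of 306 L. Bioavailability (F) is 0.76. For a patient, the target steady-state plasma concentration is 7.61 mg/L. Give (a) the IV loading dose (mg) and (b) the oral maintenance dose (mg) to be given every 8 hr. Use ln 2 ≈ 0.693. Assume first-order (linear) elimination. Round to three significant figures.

LD = Vd × C = 306.0 × 7.61 = 2329 mg
CL = 0.693 × Vd / t½ = 0.693 × 306.0 / 13.5 = 15.71 L/h
D = CL × Css × τ / F = 15.71 × 7.61 × 8 / 0.76 = 1258 mg

(a) 2330 mg; (b) 1260 mg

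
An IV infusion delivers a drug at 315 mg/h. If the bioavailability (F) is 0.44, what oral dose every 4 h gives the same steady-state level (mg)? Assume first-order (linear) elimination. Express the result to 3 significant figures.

To maintain the same Css, the systemic dosing rate must be unchanged: F·D/τ = infusion rate.
D = rate × τ / F = 315 × 4 / 0.44 = 2864 mg

2860 mg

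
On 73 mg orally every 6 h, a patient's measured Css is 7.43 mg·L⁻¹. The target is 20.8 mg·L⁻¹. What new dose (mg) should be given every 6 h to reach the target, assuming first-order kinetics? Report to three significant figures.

With linear kinetics, Css is proportional to dose rate (D/τ) at fixed clearance.
D₂ = D₁ × (Css,target / Css,current) = 73 × 20.8/7.43 = 204.4 mg

204 mg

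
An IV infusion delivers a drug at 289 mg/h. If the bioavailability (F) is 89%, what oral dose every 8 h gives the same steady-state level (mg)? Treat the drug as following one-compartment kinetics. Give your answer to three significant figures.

To maintain the same Css, the systemic dosing rate must be unchanged: F·D/τ = infusion rate.
D = rate × τ / F = 289 × 8 / 0.89 = 2598 mg

2600 mg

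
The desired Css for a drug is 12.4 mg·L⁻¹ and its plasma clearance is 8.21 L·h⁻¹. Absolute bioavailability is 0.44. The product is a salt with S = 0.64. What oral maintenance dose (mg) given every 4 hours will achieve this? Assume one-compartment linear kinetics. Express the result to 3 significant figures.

At steady state, dose per interval replaces the amount cleared in that interval: F·S·D/τ = CL·Css.
D = CL × Css × τ / F / S = 8.210 × 12.4 × 4 / 0.44 / 0.64 = 1446 mg

1450 mg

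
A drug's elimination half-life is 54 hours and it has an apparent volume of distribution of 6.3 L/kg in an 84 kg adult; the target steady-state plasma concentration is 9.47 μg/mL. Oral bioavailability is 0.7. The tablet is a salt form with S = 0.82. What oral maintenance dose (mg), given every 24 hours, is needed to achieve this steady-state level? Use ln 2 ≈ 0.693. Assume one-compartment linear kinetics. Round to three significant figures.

Vd = 6.3 L/kg × 84 kg = 529.2 L
k = 0.693/54 = 0.01283 h⁻¹, so CL = k·Vd = 0.01283 × 529.2 = 6.790 L/h
D = CL × Css × τ / F / S = 6.790 × 9.47 × 24 / 0.7 / 0.82 = 2689 mg

2690 mg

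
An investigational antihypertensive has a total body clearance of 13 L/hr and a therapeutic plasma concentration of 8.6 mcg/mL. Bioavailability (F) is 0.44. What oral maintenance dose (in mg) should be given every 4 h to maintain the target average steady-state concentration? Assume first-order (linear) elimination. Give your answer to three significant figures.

At steady state, dose per interval replaces the amount cleared in that interval: F·D/τ = CL·Css.
D = CL × Css × τ / F = 13.00 × 8.6 × 4 / 0.44 = 1016 mg

1020 mg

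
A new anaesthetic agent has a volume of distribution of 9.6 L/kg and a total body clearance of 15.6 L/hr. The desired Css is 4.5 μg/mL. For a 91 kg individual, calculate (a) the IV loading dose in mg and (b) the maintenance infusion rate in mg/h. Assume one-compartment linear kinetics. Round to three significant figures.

(a) 3930 mg; (b) 70.2 mg/h

Vd = 9.6 L/kg × 91 kg = 873.6 L
LD = Vd · C_target = 873.6 × 4.5 = 3931 mg
Maintenance infusion rate = CL × Css = 15.60 × 4.5 = 70.20 mg/h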